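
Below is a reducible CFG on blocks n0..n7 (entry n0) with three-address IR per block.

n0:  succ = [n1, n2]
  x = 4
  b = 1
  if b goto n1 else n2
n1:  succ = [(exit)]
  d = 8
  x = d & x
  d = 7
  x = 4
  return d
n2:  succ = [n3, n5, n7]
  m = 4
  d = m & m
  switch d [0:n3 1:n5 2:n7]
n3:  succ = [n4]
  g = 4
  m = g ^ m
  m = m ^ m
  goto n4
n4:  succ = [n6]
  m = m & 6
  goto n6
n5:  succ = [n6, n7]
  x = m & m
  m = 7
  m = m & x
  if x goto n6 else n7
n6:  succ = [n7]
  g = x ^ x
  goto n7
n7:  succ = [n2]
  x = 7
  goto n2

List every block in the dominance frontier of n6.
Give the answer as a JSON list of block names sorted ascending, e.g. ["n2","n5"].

idom tree: n1←n0 n2←n0 n3←n2 n4←n3 n5←n2 n6←n2 n7←n2
Dom∩ at merges:
  n2: preds {n0,n7}: {n0} ∩ {n0,n2,n7} = {n0}; idom=n0
  n6: preds {n4,n5}: {n0,n2,n3,n4} ∩ {n0,n2,n5} = {n0,n2}; idom=n2
  n7: preds {n2,n5,n6}: {n0,n2} ∩ {n0,n2,n5} ∩ {n0,n2,n6} = {n0,n2}; idom=n2

DF walk-up:
  join n2 pred n0: · stop@n0
  join n2 pred n7: n7→n2 stop@n0
  join n6 pred n4: n4→n3 stop@n2
  join n6 pred n5: n5 stop@n2
  join n7 pred n2: · stop@n2
  join n7 pred n5: n5 stop@n2
  join n7 pred n6: n6 stop@n2
  DF(n0)=∅
  DF(n1)=∅
  DF(n2)={n2}
  DF(n3)={n6}
  DF(n4)={n6}
  DF(n5)={n6,n7}
  DF(n6)={n7}
  DF(n7)={n2}

DF(n6) = ["n7"]

Answer: ["n7"]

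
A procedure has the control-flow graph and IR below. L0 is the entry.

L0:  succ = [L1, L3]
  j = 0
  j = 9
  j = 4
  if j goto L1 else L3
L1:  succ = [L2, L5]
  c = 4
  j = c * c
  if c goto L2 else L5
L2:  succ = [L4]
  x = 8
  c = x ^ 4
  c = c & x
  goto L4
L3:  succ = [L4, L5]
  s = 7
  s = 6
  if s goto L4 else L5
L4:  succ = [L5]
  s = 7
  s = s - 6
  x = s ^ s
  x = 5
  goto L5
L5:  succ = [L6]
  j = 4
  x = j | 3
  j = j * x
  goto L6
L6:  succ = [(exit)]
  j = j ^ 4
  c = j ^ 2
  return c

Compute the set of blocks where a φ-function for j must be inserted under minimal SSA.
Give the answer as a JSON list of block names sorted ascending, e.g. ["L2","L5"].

idom tree: L1←L0 L2←L1 L3←L0 L4←L0 L5←L0 L6←L5
Join-block Dom:
  L4: preds {L2,L3}: {L0,L1,L2} ∩ {L0,L3} = {L0}; idom=L0
  L5: preds {L1,L3,L4}: {L0,L1} ∩ {L0,L3} ∩ {L0,L4} = {L0}; idom=L0

Frontier:
  L4←L2: walk L2→L1 to L0
  L4←L3: walk L3 to L0
  L5←L1: walk L1 to L0
  L5←L3: walk L3 to L0
  L5←L4: walk L4 to L0
  DF(L0)=∅
  DF(L1)={L4,L5}
  DF(L2)={L4}
  DF(L3)={L4,L5}
  DF(L4)={L5}
  DF(L5)=∅
  DF(L6)=∅

φ for j: defs {L0,L1,L5,L6}
  DF⁺ = {L4,L5}

Answer: ["L4", "L5"]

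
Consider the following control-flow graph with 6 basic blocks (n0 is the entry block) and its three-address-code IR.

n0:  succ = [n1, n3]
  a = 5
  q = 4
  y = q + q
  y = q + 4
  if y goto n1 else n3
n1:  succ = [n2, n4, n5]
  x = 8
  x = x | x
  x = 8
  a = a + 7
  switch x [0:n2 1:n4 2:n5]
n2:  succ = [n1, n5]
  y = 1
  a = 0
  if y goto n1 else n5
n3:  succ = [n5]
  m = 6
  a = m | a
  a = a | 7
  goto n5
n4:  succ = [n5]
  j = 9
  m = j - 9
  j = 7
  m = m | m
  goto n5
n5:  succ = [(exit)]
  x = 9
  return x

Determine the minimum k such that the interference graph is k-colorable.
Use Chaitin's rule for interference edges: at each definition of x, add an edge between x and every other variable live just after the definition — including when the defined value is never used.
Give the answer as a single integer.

Answer: 3

Working:
def/use:
  n0: {a,q,y} / ∅
  n1: {a,x} / {a}
  n2: {a,y} / ∅
  n3: {a,m} / {a}
  n4: {j,m} / ∅
  n5: {x} / ∅

Live sets:
  n0 li=∅ lo={a}
  n1 li={a} lo=∅
  n2 li=∅ lo={a}
  n3 li={a} lo=∅
  n4 li=∅ lo=∅
  n5 li=∅ lo=∅

Interfere edges:
  a↔{m,q,x,y}
  j↔{m}
  m↔{a,j}
  q↔{a,y}
  x↔{a}
  y↔{a,q}

Registers:
  clique {a,q,y} ⇒ need ≥ 3
  assign a→r0 j→r0 m→r1 q→r1 x→r1 y→r2 — no edge inside a register ⇒ χ ≤ 3
  χ = 3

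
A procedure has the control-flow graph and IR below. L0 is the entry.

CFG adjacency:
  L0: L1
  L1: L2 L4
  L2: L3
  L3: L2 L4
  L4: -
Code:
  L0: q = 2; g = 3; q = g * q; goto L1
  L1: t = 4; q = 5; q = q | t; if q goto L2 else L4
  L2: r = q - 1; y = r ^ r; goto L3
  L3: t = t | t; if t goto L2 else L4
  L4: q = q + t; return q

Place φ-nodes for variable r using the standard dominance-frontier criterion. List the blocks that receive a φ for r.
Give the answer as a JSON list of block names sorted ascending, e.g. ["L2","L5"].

idom tree: L1←L0 L2←L1 L3←L2 L4←L1
Dom∩ at merges:
  L2: preds {L1,L3}: {L0,L1} ∩ {L0,L1,L2,L3} = {L0,L1}; idom=L1
  L4: preds {L1,L3}: {L0,L1} ∩ {L0,L1,L2,L3} = {L0,L1}; idom=L1

DF walk-up:
  join L2 pred L1: · stop@L1
  join L2 pred L3: L3→L2 stop@L1
  join L4 pred L1: · stop@L1
  join L4 pred L3: L3→L2 stop@L1
  L0 → ∅
  L1 → ∅
  L2 → {L2,L4}
  L3 → {L2,L4}
  L4 → ∅

φ for r: defs {L2}
  DF⁺ = {L2,L4}

Answer: ["L2", "L4"]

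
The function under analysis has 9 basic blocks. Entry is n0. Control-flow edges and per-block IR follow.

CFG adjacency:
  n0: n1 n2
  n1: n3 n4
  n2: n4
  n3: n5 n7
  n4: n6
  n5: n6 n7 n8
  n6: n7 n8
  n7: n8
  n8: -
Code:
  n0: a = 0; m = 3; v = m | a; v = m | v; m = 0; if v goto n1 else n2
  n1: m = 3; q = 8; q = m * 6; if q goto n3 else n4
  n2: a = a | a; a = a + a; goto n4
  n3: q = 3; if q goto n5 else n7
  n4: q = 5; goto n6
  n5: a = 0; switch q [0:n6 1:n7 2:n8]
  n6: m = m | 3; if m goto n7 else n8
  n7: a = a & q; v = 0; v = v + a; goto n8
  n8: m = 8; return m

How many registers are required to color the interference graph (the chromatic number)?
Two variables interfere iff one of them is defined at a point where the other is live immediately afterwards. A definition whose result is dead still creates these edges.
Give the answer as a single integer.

Answer: 3

Working:
Block summaries:
  n0 def {a,m,v} use ∅
  n1 def {m,q} use ∅
  n2 def {a} use {a}
  n3 def {q} use ∅
  n4 def {q} use ∅
  n5 def {a} use {q}
  n6 def {m} use {m}
  n7 def {a,v} use {a,q}
  n8 def {m} use ∅

Backward fixpoint:
  n0: in=∅ out={a,m}
  n1: in={a} out={a,m}
  n2: in={a,m} out={a,m}
  n3: in={a,m} out={a,m,q}
  n4: in={a,m} out={a,m,q}
  n5: in={m,q} out={a,m,q}
  n6: in={a,m,q} out={a,q}
  n7: in={a,q} out=∅
  n8: in=∅ out=∅

Conflict graph:
  a: {m,q,v}
  m: {a,q,v}
  q: {a,m}
  v: {a,m}

Registers:
  clique {a,m,q} ⇒ need ≥ 3
  assign a→r0 m→r1 q→r2 v→r2 — no edge inside a register ⇒ χ ≤ 3
  χ = 3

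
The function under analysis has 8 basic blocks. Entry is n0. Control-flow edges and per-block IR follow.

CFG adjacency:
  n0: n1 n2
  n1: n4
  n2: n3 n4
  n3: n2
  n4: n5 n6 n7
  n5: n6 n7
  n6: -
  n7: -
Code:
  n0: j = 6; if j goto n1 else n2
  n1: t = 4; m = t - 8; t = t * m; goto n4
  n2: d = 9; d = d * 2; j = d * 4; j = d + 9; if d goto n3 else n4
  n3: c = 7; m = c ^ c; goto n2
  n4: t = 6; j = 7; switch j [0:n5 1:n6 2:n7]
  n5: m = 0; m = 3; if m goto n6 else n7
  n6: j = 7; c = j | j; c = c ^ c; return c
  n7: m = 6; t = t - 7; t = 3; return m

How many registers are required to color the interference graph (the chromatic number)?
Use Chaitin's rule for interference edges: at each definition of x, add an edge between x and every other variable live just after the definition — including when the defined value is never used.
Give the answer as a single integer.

Answer: 2

Analysis:
def/use:
  n0: def={j} ue=∅
  n1: def={m,t} ue=∅
  n2: def={d,j} ue=∅
  n3: def={c,m} ue=∅
  n4: def={j,t} ue=∅
  n5: def={m} ue=∅
  n6: def={c,j} ue=∅
  n7: def={m,t} ue={t}

Liveness:
  live n0: ∅→∅
  live n1: ∅→∅
  live n2: ∅→∅
  live n3: ∅→∅
  live n4: ∅→{t}
  live n5: {t}→{t}
  live n6: ∅→∅
  live n7: {t}→∅

Conflict graph:
  c↔∅
  d↔{j}
  j↔{d,t}
  m↔{t}
  t↔{j,m}

Registers:
  {d,j} pairwise interfere (2-clique) ⇒ χ ≥ 2
  2-colouring: c0={c,j,m}  c1={d,t}
  χ = 2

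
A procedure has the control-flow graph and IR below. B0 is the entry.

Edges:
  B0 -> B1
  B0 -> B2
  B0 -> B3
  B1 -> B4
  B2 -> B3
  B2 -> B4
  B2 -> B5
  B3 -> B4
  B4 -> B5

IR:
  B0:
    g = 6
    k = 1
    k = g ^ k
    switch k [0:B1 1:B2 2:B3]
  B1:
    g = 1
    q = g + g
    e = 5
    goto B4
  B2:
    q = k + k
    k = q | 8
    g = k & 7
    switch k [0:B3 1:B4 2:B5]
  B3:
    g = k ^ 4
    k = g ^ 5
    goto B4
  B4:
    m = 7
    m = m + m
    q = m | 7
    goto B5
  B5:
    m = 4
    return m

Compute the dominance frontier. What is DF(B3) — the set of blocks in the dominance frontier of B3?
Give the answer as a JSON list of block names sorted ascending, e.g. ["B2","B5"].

Answer: ["B4"]

Derivation:
idom tree: B1←B0 B2←B0 B3←B0 B4←B0 B5←B0
Dom∩ at merges:
  B3: preds {B0,B2}: {B0} ∩ {B0,B2} = {B0}; idom=B0
  B4: preds {B1,B2,B3}: {B0,B1} ∩ {B0,B2} ∩ {B0,B3} = {B0}; idom=B0
  B5: preds {B2,B4}: {B0,B2} ∩ {B0,B4} = {B0}; idom=B0

DF derivation:
  B3←B0: walk · to B0
  B3←B2: walk B2 to B0
  B4←B1: walk B1 to B0
  B4←B2: walk B2 to B0
  B4←B3: walk B3 to B0
  B5←B2: walk B2 to B0
  B5←B4: walk B4 to B0
  DF(B0)=∅
  DF(B1)={B4}
  DF(B2)={B3,B4,B5}
  DF(B3)={B4}
  DF(B4)={B5}
  DF(B5)=∅

DF(B3) = ["B4"]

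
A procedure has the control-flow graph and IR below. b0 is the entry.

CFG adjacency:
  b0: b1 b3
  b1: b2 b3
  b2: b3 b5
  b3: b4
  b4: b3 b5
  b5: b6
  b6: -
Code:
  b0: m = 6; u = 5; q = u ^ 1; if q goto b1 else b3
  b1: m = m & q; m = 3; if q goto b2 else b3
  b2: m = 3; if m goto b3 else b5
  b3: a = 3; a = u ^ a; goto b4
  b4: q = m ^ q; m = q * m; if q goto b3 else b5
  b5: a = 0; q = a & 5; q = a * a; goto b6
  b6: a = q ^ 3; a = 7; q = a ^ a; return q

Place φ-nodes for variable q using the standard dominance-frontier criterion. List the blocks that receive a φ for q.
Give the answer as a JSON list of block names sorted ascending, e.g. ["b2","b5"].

Answer: ["b3", "b5"]

Analysis:
idom tree: b1←b0 b2←b1 b3←b0 b4←b3 b5←b0 b6←b5
Dom∩ at merges:
  b3: preds {b0,b1,b2,b4}: {b0} ∩ {b0,b1} ∩ {b0,b1,b2} ∩ {b0,b3,b4} = {b0}; idom=b0
  b5: preds {b2,b4}: {b0,b1,b2} ∩ {b0,b3,b4} = {b0}; idom=b0

DF walk-up:
  b3←b0: walk · to b0
  b3←b1: walk b1 to b0
  b3←b2: walk b2→b1 to b0
  b3←b4: walk b4→b3 to b0
  b5←b2: walk b2→b1 to b0
  b5←b4: walk b4→b3 to b0
  b0: DF=∅
  b1: DF={b3,b5}
  b2: DF={b3,b5}
  b3: DF={b3,b5}
  b4: DF={b3,b5}
  b5: DF=∅
  b6: DF=∅

φ for q: defs {b0,b4,b5,b6}
  DF⁺ = {b3,b5}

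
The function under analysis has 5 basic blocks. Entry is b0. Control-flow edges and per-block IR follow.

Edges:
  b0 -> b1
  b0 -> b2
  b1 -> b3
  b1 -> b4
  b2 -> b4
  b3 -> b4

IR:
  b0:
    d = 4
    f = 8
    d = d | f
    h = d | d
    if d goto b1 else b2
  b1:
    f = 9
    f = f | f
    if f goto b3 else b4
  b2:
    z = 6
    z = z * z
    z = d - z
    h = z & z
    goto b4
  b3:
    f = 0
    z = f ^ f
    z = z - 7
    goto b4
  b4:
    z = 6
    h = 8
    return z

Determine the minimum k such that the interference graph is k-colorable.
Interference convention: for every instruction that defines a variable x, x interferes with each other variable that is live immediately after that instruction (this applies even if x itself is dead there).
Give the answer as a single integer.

def/use:
  b0: {d,f,h} / ∅
  b1: {f} / ∅
  b2: {h,z} / {d}
  b3: {f,z} / ∅
  b4: {h,z} / ∅

Liveness:
  live b0: ∅→{d}
  live b1: ∅→∅
  live b2: {d}→∅
  live b3: ∅→∅
  live b4: ∅→∅

Interfere edges:
  d — {f,h,z}
  f — {d}
  h — {d,z}
  z — {d,h}

Chromatic number:
  {d,h,z} pairwise interfere (3-clique) ⇒ χ ≥ 3
  assign d→r0 f→r1 h→r1 z→r2 — no edge inside a register ⇒ χ ≤ 3
  χ = 3

Answer: 3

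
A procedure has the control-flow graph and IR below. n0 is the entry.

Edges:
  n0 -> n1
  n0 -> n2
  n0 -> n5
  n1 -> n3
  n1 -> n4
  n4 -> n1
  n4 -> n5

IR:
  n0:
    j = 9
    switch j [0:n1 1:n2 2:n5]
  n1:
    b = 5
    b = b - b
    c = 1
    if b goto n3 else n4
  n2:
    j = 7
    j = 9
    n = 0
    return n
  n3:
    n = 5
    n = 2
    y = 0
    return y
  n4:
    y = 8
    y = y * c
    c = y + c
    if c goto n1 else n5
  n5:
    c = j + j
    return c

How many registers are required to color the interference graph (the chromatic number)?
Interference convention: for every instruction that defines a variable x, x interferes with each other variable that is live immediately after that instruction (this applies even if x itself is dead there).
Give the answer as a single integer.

Answer: 3

Derivation:
Block summaries:
  n0: {j} / ∅
  n1: {b,c} / ∅
  n2: {j,n} / ∅
  n3: {n,y} / ∅
  n4: {c,y} / {c}
  n5: {c} / {j}

Liveness:
  n0 li=∅ lo={j}
  n1 li={j} lo={c,j}
  n2 li=∅ lo=∅
  n3 li=∅ lo=∅
  n4 li={c,j} lo={j}
  n5 li={j} lo=∅

Interference:
  b — {c,j}
  c — {b,j,y}
  j — {b,c,y}
  n — ∅
  y — {c,j}

Registers:
  clique {b,c,j} ⇒ need ≥ 3
  assign b→R2 c→R0 j→R1 n→R0 y→R2 — no edge inside a register ⇒ χ ≤ 3
  χ = 3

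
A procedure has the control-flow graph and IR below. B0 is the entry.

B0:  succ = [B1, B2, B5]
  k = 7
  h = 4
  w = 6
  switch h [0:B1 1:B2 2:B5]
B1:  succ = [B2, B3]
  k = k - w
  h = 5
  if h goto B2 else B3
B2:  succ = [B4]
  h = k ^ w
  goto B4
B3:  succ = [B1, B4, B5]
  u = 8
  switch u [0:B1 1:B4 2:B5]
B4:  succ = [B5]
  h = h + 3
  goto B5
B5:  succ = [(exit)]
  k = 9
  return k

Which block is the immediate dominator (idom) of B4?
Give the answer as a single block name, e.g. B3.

idom tree: B1←B0 B2←B0 B3←B1 B4←B0 B5←B0
Dom at joins:
  B1: preds {B0,B3}: {B0} ∩ {B0,B1,B3} = {B0}; idom=B0
  B2: preds {B0,B1}: {B0} ∩ {B0,B1} = {B0}; idom=B0
  B4: preds {B2,B3}: {B0,B2} ∩ {B0,B1,B3} = {B0}; idom=B0
  B5: preds {B0,B3,B4}: {B0} ∩ {B0,B1,B3} ∩ {B0,B4} = {B0}; idom=B0

idom(B4) = B0

Answer: B0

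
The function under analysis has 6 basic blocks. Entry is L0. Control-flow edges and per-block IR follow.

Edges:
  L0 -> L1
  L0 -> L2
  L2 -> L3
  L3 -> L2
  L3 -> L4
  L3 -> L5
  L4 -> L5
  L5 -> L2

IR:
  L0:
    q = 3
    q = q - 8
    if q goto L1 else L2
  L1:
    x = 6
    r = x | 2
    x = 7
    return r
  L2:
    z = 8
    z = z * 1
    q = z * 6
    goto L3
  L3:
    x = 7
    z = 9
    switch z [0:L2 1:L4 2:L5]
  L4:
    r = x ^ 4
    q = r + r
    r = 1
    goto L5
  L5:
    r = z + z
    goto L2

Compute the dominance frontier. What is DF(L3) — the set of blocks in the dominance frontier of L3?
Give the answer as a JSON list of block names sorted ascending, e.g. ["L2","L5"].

idom tree: L1←L0 L2←L0 L3←L2 L4←L3 L5←L3
Dom∩ at merges:
  L2: preds {L0,L3,L5}: {L0} ∩ {L0,L2,L3} ∩ {L0,L2,L3,L5} = {L0}; idom=L0
  L5: preds {L3,L4}: {L0,L2,L3} ∩ {L0,L2,L3,L4} = {L0,L2,L3}; idom=L3

DF derivation:
  join L2 pred L0: · stop@L0
  join L2 pred L3: L3→L2 stop@L0
  join L2 pred L5: L5→L3→L2 stop@L0
  join L5 pred L3: · stop@L3
  join L5 pred L4: L4 stop@L3
  L0 → ∅
  L1 → ∅
  L2 → {L2}
  L3 → {L2}
  L4 → {L5}
  L5 → {L2}

DF(L3) = ["L2"]

Answer: ["L2"]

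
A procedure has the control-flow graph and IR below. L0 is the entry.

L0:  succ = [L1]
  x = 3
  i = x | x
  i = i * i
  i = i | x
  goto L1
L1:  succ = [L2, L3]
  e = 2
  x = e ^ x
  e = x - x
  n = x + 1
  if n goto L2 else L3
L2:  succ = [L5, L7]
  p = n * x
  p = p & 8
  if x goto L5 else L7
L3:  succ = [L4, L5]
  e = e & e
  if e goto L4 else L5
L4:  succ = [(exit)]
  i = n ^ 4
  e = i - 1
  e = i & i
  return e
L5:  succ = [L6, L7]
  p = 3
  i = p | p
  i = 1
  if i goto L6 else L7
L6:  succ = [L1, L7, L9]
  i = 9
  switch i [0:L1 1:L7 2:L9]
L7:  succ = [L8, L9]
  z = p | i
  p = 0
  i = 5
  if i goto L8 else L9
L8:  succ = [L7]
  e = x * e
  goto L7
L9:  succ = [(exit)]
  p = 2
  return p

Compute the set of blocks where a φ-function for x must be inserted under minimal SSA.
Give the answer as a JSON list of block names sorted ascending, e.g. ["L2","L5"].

idom tree: L1←L0 L2←L1 L3←L1 L4←L3 L5←L1 L6←L5 L7←L1 L8←L7 L9←L1
Dom∩ at merges:
  L1: preds {L0,L6}: {L0} ∩ {L0,L1,L5,L6} = {L0}; idom=L0
  L5: preds {L2,L3}: {L0,L1,L2} ∩ {L0,L1,L3} = {L0,L1}; idom=L1
  L7: preds {L2,L5,L6,L8}: {L0,L1,L2} ∩ {L0,L1,L5} ∩ {L0,L1,L5,L6} ∩ {L0,L1,L7,L8} = {L0,L1}; idom=L1
  L9: preds {L6,L7}: {L0,L1,L5,L6} ∩ {L0,L1,L7} = {L0,L1}; idom=L1

Frontier:
  join L1 pred L0: · stop@L0
  join L1 pred L6: L6→L5→L1 stop@L0
  join L5 pred L2: L2 stop@L1
  join L5 pred L3: L3 stop@L1
  join L7 pred L2: L2 stop@L1
  join L7 pred L5: L5 stop@L1
  join L7 pred L6: L6→L5 stop@L1
  join L7 pred L8: L8→L7 stop@L1
  join L9 pred L6: L6→L5 stop@L1
  join L9 pred L7: L7 stop@L1
  L0 → ∅
  L1 → {L1}
  L2 → {L5,L7}
  L3 → {L5}
  L4 → ∅
  L5 → {L1,L7,L9}
  L6 → {L1,L7,L9}
  L7 → {L7,L9}
  L8 → {L7}
  L9 → ∅

φ for x: defs {L0,L1}
  DF⁺ = {L1}

Answer: ["L1"]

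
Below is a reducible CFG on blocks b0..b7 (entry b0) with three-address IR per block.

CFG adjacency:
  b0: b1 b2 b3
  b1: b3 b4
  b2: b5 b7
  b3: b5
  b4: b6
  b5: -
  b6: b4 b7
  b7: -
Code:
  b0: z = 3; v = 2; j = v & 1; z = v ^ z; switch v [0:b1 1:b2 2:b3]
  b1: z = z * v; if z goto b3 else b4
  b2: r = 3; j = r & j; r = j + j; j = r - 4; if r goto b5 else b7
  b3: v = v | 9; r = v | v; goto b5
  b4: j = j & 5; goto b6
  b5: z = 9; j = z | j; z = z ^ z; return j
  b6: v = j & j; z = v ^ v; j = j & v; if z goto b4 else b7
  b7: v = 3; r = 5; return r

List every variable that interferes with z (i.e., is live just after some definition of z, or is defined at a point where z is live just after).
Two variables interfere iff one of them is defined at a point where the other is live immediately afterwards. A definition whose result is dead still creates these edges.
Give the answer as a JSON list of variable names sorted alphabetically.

Answer: ["j", "v"]

Analysis:
Per-block:
  b0: def={j,v,z} ue=∅
  b1: def={z} ue={v,z}
  b2: def={j,r} ue={j}
  b3: def={r,v} ue={v}
  b4: def={j} ue={j}
  b5: def={j,z} ue={j}
  b6: def={j,v,z} ue={j}
  b7: def={r,v} ue=∅

Liveness:
  live b0: ∅→{j,v,z}
  live b1: {j,v,z}→{j,v}
  live b2: {j}→{j}
  live b3: {j,v}→{j}
  live b4: {j}→{j}
  live b5: {j}→∅
  live b6: {j}→{j}
  live b7: ∅→∅

Interfere edges:
  j↔{r,v,z}
  r↔{j}
  v↔{j,z}
  z↔{j,v}

N(z) = ["j", "v"]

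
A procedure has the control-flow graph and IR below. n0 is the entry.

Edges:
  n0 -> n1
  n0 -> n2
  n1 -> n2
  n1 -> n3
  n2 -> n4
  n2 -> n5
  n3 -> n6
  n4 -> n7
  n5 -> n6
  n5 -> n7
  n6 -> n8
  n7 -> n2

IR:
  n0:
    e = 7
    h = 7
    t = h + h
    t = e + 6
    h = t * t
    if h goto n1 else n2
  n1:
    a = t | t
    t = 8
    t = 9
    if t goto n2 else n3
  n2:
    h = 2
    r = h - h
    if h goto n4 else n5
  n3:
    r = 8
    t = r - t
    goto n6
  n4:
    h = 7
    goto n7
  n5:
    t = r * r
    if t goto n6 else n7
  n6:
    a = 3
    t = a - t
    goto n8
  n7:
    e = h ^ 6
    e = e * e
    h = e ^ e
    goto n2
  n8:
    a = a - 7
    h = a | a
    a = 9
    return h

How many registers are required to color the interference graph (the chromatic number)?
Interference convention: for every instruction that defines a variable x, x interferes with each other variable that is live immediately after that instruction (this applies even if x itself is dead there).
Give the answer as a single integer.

def/use:
  n0: def={e,h,t} ue=∅
  n1: def={a,t} ue={t}
  n2: def={h,r} ue=∅
  n3: def={r,t} ue={t}
  n4: def={h} ue=∅
  n5: def={t} ue={r}
  n6: def={a,t} ue={t}
  n7: def={e,h} ue={h}
  n8: def={a,h} ue={a}

Liveness:
  n0 li=∅ lo={t}
  n1 li={t} lo={t}
  n2 li=∅ lo={h,r}
  n3 li={t} lo={t}
  n4 li=∅ lo={h}
  n5 li={h,r} lo={h,t}
  n6 li={t} lo={a}
  n7 li={h} lo=∅
  n8 li={a} lo=∅

Interference:
  a — {h,t}
  e — {h,t}
  h — {a,e,r,t}
  r — {h,t}
  t — {a,e,h,r}

Registers:
  lower bound: {a,h,t} mutually conflict ⇒ χ ≥ 3
  3-colouring: R0={h}  R1={t}  R2={a,e,r}
  χ = 3

Answer: 3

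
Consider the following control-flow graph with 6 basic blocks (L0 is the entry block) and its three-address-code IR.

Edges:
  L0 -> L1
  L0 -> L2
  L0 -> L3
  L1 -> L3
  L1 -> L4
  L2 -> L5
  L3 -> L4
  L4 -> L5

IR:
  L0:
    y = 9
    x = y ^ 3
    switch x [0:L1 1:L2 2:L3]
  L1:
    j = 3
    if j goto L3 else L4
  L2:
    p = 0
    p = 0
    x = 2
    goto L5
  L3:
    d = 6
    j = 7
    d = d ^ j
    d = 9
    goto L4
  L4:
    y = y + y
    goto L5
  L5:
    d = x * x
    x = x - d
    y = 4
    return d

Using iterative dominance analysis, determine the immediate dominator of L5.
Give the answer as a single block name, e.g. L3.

idom tree: L1←L0 L2←L0 L3←L0 L4←L0 L5←L0
Join-block Dom:
  L3: preds {L0,L1}: {L0} ∩ {L0,L1} = {L0}; idom=L0
  L4: preds {L1,L3}: {L0,L1} ∩ {L0,L3} = {L0}; idom=L0
  L5: preds {L2,L4}: {L0,L2} ∩ {L0,L4} = {L0}; idom=L0

idom(L5) = L0

Answer: L0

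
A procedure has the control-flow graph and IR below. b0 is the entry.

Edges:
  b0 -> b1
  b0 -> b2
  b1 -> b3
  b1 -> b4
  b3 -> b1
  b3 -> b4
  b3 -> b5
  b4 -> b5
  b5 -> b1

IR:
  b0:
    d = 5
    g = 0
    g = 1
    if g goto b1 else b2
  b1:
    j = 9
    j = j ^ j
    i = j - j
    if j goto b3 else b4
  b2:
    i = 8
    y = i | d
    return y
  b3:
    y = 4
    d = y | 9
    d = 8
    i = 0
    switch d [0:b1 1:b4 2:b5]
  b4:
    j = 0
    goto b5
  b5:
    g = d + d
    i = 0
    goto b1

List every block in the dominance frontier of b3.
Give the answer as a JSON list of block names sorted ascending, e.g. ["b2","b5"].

Answer: ["b1", "b4", "b5"]

Derivation:
idom tree: b1←b0 b2←b0 b3←b1 b4←b1 b5←b1
Dom∩ at merges:
  b1: preds {b0,b3,b5}: {b0} ∩ {b0,b1,b3} ∩ {b0,b1,b5} = {b0}; idom=b0
  b4: preds {b1,b3}: {b0,b1} ∩ {b0,b1,b3} = {b0,b1}; idom=b1
  b5: preds {b3,b4}: {b0,b1,b3} ∩ {b0,b1,b4} = {b0,b1}; idom=b1

DF walk-up:
  b1←b0: walk · to b0
  b1←b3: walk b3→b1 to b0
  b1←b5: walk b5→b1 to b0
  b4←b1: walk · to b1
  b4←b3: walk b3 to b1
  b5←b3: walk b3 to b1
  b5←b4: walk b4 to b1
  b0 → ∅
  b1 → {b1}
  b2 → ∅
  b3 → {b1,b4,b5}
  b4 → {b5}
  b5 → {b1}

DF(b3) = ["b1", "b4", "b5"]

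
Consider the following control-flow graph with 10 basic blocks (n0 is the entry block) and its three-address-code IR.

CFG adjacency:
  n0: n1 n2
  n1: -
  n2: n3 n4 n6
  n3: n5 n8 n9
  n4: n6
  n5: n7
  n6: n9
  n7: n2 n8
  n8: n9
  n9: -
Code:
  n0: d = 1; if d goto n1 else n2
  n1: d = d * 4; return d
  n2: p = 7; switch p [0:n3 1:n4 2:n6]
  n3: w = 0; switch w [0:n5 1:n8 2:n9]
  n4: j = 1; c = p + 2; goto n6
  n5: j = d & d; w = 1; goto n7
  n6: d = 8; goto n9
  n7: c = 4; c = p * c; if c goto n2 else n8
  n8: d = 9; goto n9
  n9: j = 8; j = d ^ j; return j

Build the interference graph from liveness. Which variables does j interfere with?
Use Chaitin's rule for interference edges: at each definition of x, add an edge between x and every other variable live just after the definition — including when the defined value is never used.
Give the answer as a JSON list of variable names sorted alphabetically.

def/use:
  n0: def={d} ue=∅
  n1: def={d} ue={d}
  n2: def={p} ue=∅
  n3: def={w} ue=∅
  n4: def={c,j} ue={p}
  n5: def={j,w} ue={d}
  n6: def={d} ue=∅
  n7: def={c} ue={p}
  n8: def={d} ue=∅
  n9: def={j} ue={d}

Live sets:
  n0 li=∅ lo={d}
  n1 li={d} lo=∅
  n2 li={d} lo={d,p}
  n3 li={d,p} lo={d,p}
  n4 li={p} lo=∅
  n5 li={d,p} lo={d,p}
  n6 li=∅ lo={d}
  n7 li={d,p} lo={d}
  n8 li=∅ lo={d}
  n9 li={d} lo=∅

Interference:
  c: {d,p}
  d: {c,j,p,w}
  j: {d,p}
  p: {c,d,j,w}
  w: {d,p}

N(j) = ["d", "p"]

Answer: ["d", "p"]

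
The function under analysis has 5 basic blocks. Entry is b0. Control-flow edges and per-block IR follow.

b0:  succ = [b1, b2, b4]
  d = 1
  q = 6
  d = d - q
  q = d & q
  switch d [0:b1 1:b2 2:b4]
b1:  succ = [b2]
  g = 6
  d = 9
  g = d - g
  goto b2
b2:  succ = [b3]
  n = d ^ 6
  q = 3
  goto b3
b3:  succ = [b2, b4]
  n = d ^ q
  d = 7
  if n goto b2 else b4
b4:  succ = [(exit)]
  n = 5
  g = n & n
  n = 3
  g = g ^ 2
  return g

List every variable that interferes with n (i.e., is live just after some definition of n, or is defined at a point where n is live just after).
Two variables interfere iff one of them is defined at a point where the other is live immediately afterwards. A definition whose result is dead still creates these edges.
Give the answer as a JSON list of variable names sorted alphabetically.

def/use:
  b0: {d,q} / ∅
  b1: {d,g} / ∅
  b2: {n,q} / {d}
  b3: {d,n} / {d,q}
  b4: {g,n} / ∅

Live sets:
  live b0: ∅→{d}
  live b1: ∅→{d}
  live b2: {d}→{d,q}
  live b3: {d,q}→{d}
  live b4: ∅→∅

Conflict graph:
  d: {g,n,q}
  g: {d,n}
  n: {d,g}
  q: {d}

N(n) = ["d", "g"]

Answer: ["d", "g"]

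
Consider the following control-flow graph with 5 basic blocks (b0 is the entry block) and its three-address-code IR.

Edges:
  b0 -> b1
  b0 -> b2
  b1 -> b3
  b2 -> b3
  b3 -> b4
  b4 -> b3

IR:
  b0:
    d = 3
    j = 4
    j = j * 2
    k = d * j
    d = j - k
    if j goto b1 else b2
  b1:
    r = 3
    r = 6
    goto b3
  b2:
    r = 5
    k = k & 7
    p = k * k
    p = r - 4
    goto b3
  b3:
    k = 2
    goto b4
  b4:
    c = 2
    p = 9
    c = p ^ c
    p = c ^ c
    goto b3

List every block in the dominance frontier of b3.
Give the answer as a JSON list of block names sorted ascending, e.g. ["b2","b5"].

idom tree: b1←b0 b2←b0 b3←b0 b4←b3
Dom∩ at merges:
  b3: preds {b1,b2,b4}: {b0,b1} ∩ {b0,b2} ∩ {b0,b3,b4} = {b0}; idom=b0

Frontier:
  join b3 pred b1: b1 stop@b0
  join b3 pred b2: b2 stop@b0
  join b3 pred b4: b4→b3 stop@b0
  DF(b0)=∅
  DF(b1)={b3}
  DF(b2)={b3}
  DF(b3)={b3}
  DF(b4)={b3}

DF(b3) = ["b3"]

Answer: ["b3"]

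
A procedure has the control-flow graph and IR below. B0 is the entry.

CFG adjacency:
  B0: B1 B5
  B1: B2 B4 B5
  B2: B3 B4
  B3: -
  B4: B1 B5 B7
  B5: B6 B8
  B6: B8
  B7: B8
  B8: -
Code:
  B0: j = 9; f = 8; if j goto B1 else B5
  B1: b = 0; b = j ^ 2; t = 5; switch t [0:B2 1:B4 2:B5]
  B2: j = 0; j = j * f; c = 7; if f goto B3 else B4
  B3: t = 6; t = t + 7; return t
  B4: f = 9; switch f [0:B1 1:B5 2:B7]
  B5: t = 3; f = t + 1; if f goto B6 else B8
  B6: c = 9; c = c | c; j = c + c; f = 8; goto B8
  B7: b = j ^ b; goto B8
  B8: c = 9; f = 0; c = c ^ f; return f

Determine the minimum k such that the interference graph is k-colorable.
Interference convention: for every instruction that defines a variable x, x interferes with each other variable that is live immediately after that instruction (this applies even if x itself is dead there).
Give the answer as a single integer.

Answer: 4

Derivation:
def/use:
  B0: {f,j} / ∅
  B1: {b,t} / {j}
  B2: {c,j} / {f}
  B3: {t} / ∅
  B4: {f} / ∅
  B5: {f,t} / ∅
  B6: {c,f,j} / ∅
  B7: {b} / {b,j}
  B8: {c,f} / ∅

Live sets:
  B0: in=∅ out={f,j}
  B1: in={f,j} out={b,f,j}
  B2: in={b,f} out={b,j}
  B3: in=∅ out=∅
  B4: in={b,j} out={b,f,j}
  B5: in=∅ out=∅
  B6: in=∅ out=∅
  B7: in={b,j} out=∅
  B8: in=∅ out=∅

Conflict graph:
  b: {c,f,j,t}
  c: {b,f,j}
  f: {b,c,j,t}
  j: {b,c,f,t}
  t: {b,f,j}

Chromatic number:
  {b,c,f,j} pairwise interfere (4-clique) ⇒ χ ≥ 4
  assign b→r0 c→r3 f→r1 j→r2 t→r3 — no edge inside a register ⇒ χ ≤ 4
  χ = 4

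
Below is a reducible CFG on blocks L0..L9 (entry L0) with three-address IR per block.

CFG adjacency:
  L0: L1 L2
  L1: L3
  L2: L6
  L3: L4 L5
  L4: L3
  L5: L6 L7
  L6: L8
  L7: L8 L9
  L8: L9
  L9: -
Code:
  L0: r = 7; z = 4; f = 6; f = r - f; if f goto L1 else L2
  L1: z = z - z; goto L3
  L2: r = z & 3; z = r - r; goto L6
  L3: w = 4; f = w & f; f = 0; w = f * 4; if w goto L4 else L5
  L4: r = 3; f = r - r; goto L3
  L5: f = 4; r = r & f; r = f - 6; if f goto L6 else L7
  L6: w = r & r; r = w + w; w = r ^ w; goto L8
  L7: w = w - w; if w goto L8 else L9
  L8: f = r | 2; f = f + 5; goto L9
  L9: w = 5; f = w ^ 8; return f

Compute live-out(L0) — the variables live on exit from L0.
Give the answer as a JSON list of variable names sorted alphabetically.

Per-block:
  L0: {f,r,z} / ∅
  L1: {z} / {z}
  L2: {r,z} / {z}
  L3: {f,w} / {f}
  L4: {f,r} / ∅
  L5: {f,r} / {r}
  L6: {r,w} / {r}
  L7: {w} / {w}
  L8: {f} / {r}
  L9: {f,w} / ∅

Live sets:
  live L0: ∅→{f,r,z}
  live L1: {f,r,z}→{f,r}
  live L2: {z}→{r}
  live L3: {f,r}→{r,w}
  live L4: ∅→{f,r}
  live L5: {r,w}→{r,w}
  live L6: {r}→{r}
  live L7: {r,w}→{r}
  live L8: {r}→∅
  live L9: ∅→∅

live-out(L0) = ["f", "r", "z"]

Answer: ["f", "r", "z"]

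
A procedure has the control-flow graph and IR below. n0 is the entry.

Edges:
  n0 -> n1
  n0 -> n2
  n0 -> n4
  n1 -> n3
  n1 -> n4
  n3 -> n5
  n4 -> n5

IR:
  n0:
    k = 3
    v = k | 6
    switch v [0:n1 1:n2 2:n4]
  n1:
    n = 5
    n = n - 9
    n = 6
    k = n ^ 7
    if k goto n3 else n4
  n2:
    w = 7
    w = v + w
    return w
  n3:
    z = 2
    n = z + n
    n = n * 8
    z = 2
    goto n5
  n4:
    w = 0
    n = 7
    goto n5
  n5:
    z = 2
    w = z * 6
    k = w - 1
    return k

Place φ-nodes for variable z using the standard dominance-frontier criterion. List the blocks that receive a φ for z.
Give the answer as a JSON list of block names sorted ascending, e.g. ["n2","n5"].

idom tree: n1←n0 n2←n0 n3←n1 n4←n0 n5←n0
Dom at joins:
  n4: preds {n0,n1}: {n0} ∩ {n0,n1} = {n0}; idom=n0
  n5: preds {n3,n4}: {n0,n1,n3} ∩ {n0,n4} = {n0}; idom=n0

Frontier:
  n4←n0: walk · to n0
  n4←n1: walk n1 to n0
  n5←n3: walk n3→n1 to n0
  n5←n4: walk n4 to n0
  DF(n0)=∅
  DF(n1)={n4,n5}
  DF(n2)=∅
  DF(n3)={n5}
  DF(n4)={n5}
  DF(n5)=∅

φ for z: defs {n3,n5}
  DF⁺ = {n5}

Answer: ["n5"]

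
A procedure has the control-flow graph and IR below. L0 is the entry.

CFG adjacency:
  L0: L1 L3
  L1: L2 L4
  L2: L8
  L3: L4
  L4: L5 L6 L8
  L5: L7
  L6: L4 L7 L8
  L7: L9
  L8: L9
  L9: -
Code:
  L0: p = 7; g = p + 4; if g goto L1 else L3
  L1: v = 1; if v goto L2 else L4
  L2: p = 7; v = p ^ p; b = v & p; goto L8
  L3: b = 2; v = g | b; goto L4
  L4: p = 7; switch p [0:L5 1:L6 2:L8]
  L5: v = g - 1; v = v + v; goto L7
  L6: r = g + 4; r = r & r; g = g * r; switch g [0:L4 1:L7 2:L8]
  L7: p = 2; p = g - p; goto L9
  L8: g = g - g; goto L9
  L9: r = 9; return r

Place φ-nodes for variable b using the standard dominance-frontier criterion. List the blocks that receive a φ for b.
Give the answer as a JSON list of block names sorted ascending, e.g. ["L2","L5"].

idom tree: L1←L0 L2←L1 L3←L0 L4←L0 L5←L4 L6←L4 L7←L4 L8←L0 L9←L0
Dom∩ at merges:
  L4: preds {L1,L3,L6}: {L0,L1} ∩ {L0,L3} ∩ {L0,L4,L6} = {L0}; idom=L0
  L7: preds {L5,L6}: {L0,L4,L5} ∩ {L0,L4,L6} = {L0,L4}; idom=L4
  L8: preds {L2,L4,L6}: {L0,L1,L2} ∩ {L0,L4} ∩ {L0,L4,L6} = {L0}; idom=L0
  L9: preds {L7,L8}: {L0,L4,L7} ∩ {L0,L8} = {L0}; idom=L0

DF derivation:
  L4←L1: walk L1 to L0
  L4←L3: walk L3 to L0
  L4←L6: walk L6→L4 to L0
  L7←L5: walk L5 to L4
  L7←L6: walk L6 to L4
  L8←L2: walk L2→L1 to L0
  L8←L4: walk L4 to L0
  L8←L6: walk L6→L4 to L0
  L9←L7: walk L7→L4 to L0
  L9←L8: walk L8 to L0
  DF(L0)=∅
  DF(L1)={L4,L8}
  DF(L2)={L8}
  DF(L3)={L4}
  DF(L4)={L4,L8,L9}
  DF(L5)={L7}
  DF(L6)={L4,L7,L8}
  DF(L7)={L9}
  DF(L8)={L9}
  DF(L9)=∅

φ for b: defs {L2,L3}
  DF⁺ = {L4,L8,L9}

Answer: ["L4", "L8", "L9"]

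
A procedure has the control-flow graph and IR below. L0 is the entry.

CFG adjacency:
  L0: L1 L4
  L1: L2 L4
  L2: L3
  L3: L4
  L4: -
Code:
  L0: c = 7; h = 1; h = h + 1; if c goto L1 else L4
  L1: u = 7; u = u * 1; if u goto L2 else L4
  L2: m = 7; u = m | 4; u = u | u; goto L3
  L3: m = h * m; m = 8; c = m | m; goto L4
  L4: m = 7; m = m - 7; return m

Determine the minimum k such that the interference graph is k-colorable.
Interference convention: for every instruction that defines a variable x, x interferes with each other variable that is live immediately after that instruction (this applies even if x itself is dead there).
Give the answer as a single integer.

Per-block:
  L0 def {c,h} use ∅
  L1 def {u} use ∅
  L2 def {m,u} use ∅
  L3 def {c,m} use {h,m}
  L4 def {m} use ∅

Backward fixpoint:
  L0 li=∅ lo={h}
  L1 li={h} lo={h}
  L2 li={h} lo={h,m}
  L3 li={h,m} lo=∅
  L4 li=∅ lo=∅

Interfere edges:
  c — {h}
  h — {c,m,u}
  m — {h,u}
  u — {h,m}

Registers:
  clique {h,m,u} ⇒ need ≥ 3
  3-colouring: R0={h}  R1={c,m}  R2={u}
  χ = 3

Answer: 3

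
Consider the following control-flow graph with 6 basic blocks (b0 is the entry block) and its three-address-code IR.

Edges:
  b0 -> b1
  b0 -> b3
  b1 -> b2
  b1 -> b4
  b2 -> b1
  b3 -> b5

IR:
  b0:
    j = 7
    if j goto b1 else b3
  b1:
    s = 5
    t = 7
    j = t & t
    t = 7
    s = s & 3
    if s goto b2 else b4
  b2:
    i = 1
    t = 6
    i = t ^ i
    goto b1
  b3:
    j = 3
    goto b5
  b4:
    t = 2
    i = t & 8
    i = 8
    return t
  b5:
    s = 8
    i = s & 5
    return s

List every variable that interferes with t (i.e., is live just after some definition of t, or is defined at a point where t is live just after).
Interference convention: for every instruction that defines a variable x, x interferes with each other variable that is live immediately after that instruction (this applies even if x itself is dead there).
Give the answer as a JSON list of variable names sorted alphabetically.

Per-block:
  b0 def {j} use ∅
  b1 def {j,s,t} use ∅
  b2 def {i,t} use ∅
  b3 def {j} use ∅
  b4 def {i,t} use ∅
  b5 def {i,s} use ∅

Live sets:
  live b0: ∅→∅
  live b1: ∅→∅
  live b2: ∅→∅
  live b3: ∅→∅
  live b4: ∅→∅
  live b5: ∅→∅

Interfere edges:
  i — {s,t}
  j — {s}
  s — {i,j,t}
  t — {i,s}

N(t) = ["i", "s"]

Answer: ["i", "s"]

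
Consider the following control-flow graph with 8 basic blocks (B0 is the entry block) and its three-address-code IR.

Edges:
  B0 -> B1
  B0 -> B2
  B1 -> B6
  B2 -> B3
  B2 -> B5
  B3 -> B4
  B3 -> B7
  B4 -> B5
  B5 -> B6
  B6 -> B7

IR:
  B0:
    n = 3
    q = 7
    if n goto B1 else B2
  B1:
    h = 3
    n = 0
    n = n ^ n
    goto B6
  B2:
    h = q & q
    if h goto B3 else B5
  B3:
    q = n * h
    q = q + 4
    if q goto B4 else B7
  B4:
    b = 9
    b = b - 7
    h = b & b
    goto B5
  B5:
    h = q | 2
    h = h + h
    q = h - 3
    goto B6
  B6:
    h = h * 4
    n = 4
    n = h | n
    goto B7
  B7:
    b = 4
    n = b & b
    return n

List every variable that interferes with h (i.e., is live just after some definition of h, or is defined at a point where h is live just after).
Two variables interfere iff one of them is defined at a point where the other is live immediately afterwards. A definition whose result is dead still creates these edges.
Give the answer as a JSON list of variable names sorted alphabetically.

Block summaries:
  B0 def {n,q} use ∅
  B1 def {h,n} use ∅
  B2 def {h} use {q}
  B3 def {q} use {h,n}
  B4 def {b,h} use ∅
  B5 def {h,q} use {q}
  B6 def {h,n} use {h}
  B7 def {b,n} use ∅

Live sets:
  B0 li=∅ lo={n,q}
  B1 li=∅ lo={h}
  B2 li={n,q} lo={h,n,q}
  B3 li={h,n} lo={q}
  B4 li={q} lo={q}
  B5 li={q} lo={h}
  B6 li={h} lo=∅
  B7 li=∅ lo=∅

Interfere edges:
  b: {q}
  h: {n,q}
  n: {h,q}
  q: {b,h,n}

N(h) = ["n", "q"]

Answer: ["n", "q"]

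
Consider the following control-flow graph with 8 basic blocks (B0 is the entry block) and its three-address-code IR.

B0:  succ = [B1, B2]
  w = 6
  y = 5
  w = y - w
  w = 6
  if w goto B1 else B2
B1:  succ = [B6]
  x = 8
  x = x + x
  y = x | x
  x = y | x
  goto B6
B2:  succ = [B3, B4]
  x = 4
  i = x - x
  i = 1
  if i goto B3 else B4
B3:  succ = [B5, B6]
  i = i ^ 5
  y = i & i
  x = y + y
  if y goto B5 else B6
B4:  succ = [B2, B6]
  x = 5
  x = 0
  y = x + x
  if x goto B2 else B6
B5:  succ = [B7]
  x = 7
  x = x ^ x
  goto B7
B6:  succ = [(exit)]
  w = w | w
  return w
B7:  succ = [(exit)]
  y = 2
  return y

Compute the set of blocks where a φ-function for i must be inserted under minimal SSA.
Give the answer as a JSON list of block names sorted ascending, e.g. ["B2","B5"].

idom tree: B1←B0 B2←B0 B3←B2 B4←B2 B5←B3 B6←B0 B7←B5
Join-block Dom:
  B2: preds {B0,B4}: {B0} ∩ {B0,B2,B4} = {B0}; idom=B0
  B6: preds {B1,B3,B4}: {B0,B1} ∩ {B0,B2,B3} ∩ {B0,B2,B4} = {B0}; idom=B0

DF derivation:
  join B2 pred B0: · stop@B0
  join B2 pred B4: B4→B2 stop@B0
  join B6 pred B1: B1 stop@B0
  join B6 pred B3: B3→B2 stop@B0
  join B6 pred B4: B4→B2 stop@B0
  B0 → ∅
  B1 → {B6}
  B2 → {B2,B6}
  B3 → {B6}
  B4 → {B2,B6}
  B5 → ∅
  B6 → ∅
  B7 → ∅

φ for i: defs {B2,B3}
  DF⁺ = {B2,B6}

Answer: ["B2", "B6"]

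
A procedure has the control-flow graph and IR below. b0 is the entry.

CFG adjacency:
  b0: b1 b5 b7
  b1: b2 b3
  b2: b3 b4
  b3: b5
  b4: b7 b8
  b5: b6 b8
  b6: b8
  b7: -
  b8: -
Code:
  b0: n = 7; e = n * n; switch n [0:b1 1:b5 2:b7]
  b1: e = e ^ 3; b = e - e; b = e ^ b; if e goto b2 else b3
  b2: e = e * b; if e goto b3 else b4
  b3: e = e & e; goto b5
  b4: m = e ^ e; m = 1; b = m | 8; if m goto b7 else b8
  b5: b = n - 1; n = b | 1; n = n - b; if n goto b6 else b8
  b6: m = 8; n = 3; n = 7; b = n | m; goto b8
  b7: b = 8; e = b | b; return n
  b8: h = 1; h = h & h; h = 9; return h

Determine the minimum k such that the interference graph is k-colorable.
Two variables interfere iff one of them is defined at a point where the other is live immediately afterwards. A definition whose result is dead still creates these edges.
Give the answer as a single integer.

Answer: 3

Derivation:
Per-block:
  b0 def {e,n} use ∅
  b1 def {b,e} use {e}
  b2 def {e} use {b,e}
  b3 def {e} use {e}
  b4 def {b,m} use {e}
  b5 def {b,n} use {n}
  b6 def {b,m,n} use ∅
  b7 def {b,e} use {n}
  b8 def {h} use ∅

Liveness:
  live b0: ∅→{e,n}
  live b1: {e,n}→{b,e,n}
  live b2: {b,e,n}→{e,n}
  live b3: {e,n}→{n}
  live b4: {e,n}→{n}
  live b5: {n}→∅
  live b6: ∅→∅
  live b7: {n}→∅
  live b8: ∅→∅

Interfere edges:
  b — {e,m,n}
  e — {b,n}
  h — ∅
  m — {b,n}
  n — {b,e,m}

Chromatic number:
  lower bound: {b,e,n} mutually conflict ⇒ χ ≥ 3
  assign b→R0 e→R2 h→R0 m→R2 n→R1 — no edge inside a register ⇒ χ ≤ 3
  χ = 3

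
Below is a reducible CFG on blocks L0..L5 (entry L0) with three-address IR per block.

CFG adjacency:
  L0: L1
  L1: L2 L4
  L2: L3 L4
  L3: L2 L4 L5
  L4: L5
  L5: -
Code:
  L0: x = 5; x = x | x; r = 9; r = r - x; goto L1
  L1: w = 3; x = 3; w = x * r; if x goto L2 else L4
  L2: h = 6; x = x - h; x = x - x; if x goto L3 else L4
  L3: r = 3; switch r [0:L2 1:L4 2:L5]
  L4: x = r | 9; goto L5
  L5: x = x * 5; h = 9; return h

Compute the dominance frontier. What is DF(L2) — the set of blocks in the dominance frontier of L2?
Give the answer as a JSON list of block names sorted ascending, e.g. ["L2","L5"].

Answer: ["L2", "L4", "L5"]

Derivation:
idom tree: L1←L0 L2←L1 L3←L2 L4←L1 L5←L1
Dom∩ at merges:
  L2: preds {L1,L3}: {L0,L1} ∩ {L0,L1,L2,L3} = {L0,L1}; idom=L1
  L4: preds {L1,L2,L3}: {L0,L1} ∩ {L0,L1,L2} ∩ {L0,L1,L2,L3} = {L0,L1}; idom=L1
  L5: preds {L3,L4}: {L0,L1,L2,L3} ∩ {L0,L1,L4} = {L0,L1}; idom=L1

Frontier:
  join L2 pred L1: · stop@L1
  join L2 pred L3: L3→L2 stop@L1
  join L4 pred L1: · stop@L1
  join L4 pred L2: L2 stop@L1
  join L4 pred L3: L3→L2 stop@L1
  join L5 pred L3: L3→L2 stop@L1
  join L5 pred L4: L4 stop@L1
  DF(L0)=∅
  DF(L1)=∅
  DF(L2)={L2,L4,L5}
  DF(L3)={L2,L4,L5}
  DF(L4)={L5}
  DF(L5)=∅

DF(L2) = ["L2", "L4", "L5"]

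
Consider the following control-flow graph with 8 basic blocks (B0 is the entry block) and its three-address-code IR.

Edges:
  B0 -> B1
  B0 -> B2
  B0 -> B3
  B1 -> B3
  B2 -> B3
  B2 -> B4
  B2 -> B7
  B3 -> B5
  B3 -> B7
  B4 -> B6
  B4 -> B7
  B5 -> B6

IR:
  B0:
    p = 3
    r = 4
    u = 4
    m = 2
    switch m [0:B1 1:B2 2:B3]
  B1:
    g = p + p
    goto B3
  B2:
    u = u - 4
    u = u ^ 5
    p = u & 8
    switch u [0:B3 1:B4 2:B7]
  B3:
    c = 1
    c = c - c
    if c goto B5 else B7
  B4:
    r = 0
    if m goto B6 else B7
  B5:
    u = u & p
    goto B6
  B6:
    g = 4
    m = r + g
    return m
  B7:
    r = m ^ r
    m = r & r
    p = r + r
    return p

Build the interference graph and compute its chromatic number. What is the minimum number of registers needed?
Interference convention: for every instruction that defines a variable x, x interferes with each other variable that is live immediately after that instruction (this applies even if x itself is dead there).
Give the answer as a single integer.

def/use:
  B0 def {m,p,r,u} use ∅
  B1 def {g} use {p}
  B2 def {p,u} use {u}
  B3 def {c} use ∅
  B4 def {r} use {m}
  B5 def {u} use {p,u}
  B6 def {g,m} use {r}
  B7 def {m,p,r} use {m,r}

Live sets:
  B0 li=∅ lo={m,p,r,u}
  B1 li={m,p,r,u} lo={m,p,r,u}
  B2 li={m,r,u} lo={m,p,r,u}
  B3 li={m,p,r,u} lo={m,p,r,u}
  B4 li={m} lo={m,r}
  B5 li={p,r,u} lo={r}
  B6 li={r} lo=∅
  B7 li={m,r} lo=∅

Conflict graph:
  c — {m,p,r,u}
  g — {m,p,r,u}
  m — {c,g,p,r,u}
  p — {c,g,m,r,u}
  r — {c,g,m,p,u}
  u — {c,g,m,p,r}

Chromatic number:
  lower bound: {c,m,p,r,u} mutually conflict ⇒ χ ≥ 5
  5-colouring: c0={m}  c1={p}  c2={r}  c3={u}  c4={c,g}
  χ = 5

Answer: 5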